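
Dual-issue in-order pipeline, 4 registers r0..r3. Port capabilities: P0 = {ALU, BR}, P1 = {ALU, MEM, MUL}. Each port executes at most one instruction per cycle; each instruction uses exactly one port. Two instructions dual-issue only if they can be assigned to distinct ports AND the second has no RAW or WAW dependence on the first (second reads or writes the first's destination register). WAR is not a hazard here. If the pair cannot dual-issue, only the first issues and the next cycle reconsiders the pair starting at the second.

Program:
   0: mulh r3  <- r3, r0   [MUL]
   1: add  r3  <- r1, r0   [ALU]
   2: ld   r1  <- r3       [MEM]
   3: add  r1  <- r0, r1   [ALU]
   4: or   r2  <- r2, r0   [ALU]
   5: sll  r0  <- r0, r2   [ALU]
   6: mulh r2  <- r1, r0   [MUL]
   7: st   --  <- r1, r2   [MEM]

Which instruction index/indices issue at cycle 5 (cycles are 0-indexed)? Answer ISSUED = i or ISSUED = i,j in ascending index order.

0. mulh.MUL @i0  | WAW r3
1. add.ALU @i1  | RAW r3
2. ld.MEM @i2  | RAW+WAW r1
3. add.ALU;or.ALU @i3&i4  | pair
4. sll.ALU @i5  | RAW r0
5. mulh.MUL @i6  | no-port MUL/MEM
6. st.MEM @i7  | tail

ISSUED = 6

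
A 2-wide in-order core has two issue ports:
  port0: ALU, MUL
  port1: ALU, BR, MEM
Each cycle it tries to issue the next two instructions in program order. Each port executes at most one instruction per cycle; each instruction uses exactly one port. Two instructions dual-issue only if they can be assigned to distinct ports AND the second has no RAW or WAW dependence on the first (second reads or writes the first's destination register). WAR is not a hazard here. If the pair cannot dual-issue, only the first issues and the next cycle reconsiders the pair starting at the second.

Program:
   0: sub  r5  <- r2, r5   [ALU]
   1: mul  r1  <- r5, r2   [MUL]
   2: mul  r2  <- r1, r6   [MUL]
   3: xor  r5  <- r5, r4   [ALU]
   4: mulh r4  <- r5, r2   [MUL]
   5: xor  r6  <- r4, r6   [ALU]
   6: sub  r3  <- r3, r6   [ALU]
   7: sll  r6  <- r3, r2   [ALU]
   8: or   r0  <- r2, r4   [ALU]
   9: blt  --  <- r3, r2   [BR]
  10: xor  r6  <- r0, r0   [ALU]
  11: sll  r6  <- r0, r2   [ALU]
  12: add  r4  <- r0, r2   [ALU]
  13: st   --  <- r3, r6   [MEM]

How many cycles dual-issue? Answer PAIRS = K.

PAIRS = 4

#0 head=0: sub.ALU i0 RAW r5
#1 head=1: mul.MUL i1 no-port MUL/MUL
#2 head=2: mul.MUL xor.ALU i2&i3 2-wide
#3 head=4: mulh.MUL i4 RAW r4
#4 head=5: xor.ALU i5 RAW r6
#5 head=6: sub.ALU i6 RAW r3
#6 head=7: sll.ALU or.ALU i7&i8 2-wide
#7 head=9: blt.BR xor.ALU i9&i10 2-wide
#8 head=11: sll.ALU add.ALU i11&i12 2-wide
#9 head=13: st.MEM i13 tail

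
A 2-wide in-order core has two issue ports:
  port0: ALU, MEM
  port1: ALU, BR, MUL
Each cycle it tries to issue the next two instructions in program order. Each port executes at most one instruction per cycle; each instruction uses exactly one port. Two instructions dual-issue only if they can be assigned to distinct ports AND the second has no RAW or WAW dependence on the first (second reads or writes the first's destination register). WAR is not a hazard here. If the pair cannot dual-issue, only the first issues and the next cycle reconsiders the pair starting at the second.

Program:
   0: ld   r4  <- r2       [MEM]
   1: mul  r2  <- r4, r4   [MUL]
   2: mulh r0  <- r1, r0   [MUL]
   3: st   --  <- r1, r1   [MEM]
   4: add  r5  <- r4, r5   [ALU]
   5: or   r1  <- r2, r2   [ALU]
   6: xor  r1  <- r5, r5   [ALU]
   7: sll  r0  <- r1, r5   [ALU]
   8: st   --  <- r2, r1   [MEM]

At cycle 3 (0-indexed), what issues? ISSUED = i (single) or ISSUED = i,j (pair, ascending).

ISSUED = 4,5

t=0 i0:ld ; RAW r4
t=1 i1:mul ; no-port MUL/MUL
t=2 i2,i3:mulh/st ; pair
t=3 i4,i5:add/or ; pair
t=4 i6:xor ; RAW r1
t=5 i7,i8:sll/st ; pair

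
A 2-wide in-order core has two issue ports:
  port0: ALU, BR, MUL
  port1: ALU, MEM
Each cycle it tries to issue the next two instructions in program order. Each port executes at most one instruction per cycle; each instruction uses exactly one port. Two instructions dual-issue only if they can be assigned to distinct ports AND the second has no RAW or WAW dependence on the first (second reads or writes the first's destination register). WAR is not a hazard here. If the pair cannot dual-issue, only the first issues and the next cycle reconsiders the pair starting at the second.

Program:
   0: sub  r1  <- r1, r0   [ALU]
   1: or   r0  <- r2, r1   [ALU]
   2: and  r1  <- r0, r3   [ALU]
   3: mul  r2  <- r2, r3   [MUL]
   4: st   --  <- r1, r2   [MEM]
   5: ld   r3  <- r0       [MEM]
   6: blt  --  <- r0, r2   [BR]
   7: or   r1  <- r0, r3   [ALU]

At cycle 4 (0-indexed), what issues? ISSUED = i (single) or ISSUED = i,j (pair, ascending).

ISSUED = 5,6

#0 head=0: sub i0 RAW r1
#1 head=1: or i1 RAW r0
#2 head=2: and mul i2,i3 2-wide
#3 head=4: st i4 no-port MEM/MEM
#4 head=5: ld blt i5,i6 2-wide
#5 head=7: or i7 tail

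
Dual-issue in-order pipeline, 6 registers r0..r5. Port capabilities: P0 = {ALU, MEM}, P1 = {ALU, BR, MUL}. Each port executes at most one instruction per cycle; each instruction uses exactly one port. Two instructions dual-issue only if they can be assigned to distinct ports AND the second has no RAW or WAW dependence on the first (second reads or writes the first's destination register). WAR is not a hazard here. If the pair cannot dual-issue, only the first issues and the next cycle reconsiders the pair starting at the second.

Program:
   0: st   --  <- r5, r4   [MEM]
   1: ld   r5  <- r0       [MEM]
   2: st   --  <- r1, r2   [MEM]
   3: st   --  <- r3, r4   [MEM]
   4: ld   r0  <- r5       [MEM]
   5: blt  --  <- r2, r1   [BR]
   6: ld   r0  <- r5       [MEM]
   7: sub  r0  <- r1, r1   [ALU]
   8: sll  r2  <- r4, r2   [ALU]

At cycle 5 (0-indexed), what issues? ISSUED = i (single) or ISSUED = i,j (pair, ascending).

#0 head=0: st i0 no-port MEM/MEM
#1 head=1: ld i1 no-port MEM/MEM
#2 head=2: st i2 no-port MEM/MEM
#3 head=3: st i3 no-port MEM/MEM
#4 head=4: ld blt i4&i5 dual
#5 head=6: ld i6 WAW r0
#6 head=7: sub sll i7&i8 dual

ISSUED = 6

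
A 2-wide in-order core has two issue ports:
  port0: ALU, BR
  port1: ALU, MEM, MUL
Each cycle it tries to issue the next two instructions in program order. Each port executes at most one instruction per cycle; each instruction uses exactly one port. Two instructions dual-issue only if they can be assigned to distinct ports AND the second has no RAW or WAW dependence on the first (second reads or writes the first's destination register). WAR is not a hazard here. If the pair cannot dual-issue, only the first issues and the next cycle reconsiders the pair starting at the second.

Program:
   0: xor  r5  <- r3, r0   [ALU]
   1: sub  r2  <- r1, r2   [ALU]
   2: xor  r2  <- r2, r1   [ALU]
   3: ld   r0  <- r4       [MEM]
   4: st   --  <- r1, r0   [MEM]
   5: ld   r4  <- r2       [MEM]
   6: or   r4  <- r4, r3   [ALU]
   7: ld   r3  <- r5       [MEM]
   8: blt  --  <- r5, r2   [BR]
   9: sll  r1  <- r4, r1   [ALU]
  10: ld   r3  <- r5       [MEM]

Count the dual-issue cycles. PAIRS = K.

PAIRS = 4

t=0 i0&i1:xor.ALU/sub.ALU ; 2-wide
t=1 i2&i3:xor.ALU/ld.MEM ; 2-wide
t=2 i4:st.MEM ; no-port MEM/MEM
t=3 i5:ld.MEM ; RAW+WAW r4
t=4 i6&i7:or.ALU/ld.MEM ; 2-wide
t=5 i8&i9:blt.BR/sll.ALU ; 2-wide
t=6 i10:ld.MEM ; tail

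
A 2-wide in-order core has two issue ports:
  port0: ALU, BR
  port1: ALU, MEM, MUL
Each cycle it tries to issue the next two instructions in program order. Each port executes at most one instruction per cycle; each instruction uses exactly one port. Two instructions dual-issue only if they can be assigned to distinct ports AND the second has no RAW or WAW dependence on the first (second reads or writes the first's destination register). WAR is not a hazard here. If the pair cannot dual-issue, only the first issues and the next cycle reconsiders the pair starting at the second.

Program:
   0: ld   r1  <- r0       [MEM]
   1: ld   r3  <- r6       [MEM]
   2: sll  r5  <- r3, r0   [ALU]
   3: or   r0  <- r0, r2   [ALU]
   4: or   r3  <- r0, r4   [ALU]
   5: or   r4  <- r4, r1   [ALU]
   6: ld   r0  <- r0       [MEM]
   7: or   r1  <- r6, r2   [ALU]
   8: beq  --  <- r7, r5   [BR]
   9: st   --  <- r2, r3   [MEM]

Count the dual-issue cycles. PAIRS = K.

#0 head=0: ld i0 no-port MEM/MEM
#1 head=1: ld i1 RAW r3
#2 head=2: sll;or i2+i3 dual
#3 head=4: or;or i4+i5 dual
#4 head=6: ld;or i6+i7 dual
#5 head=8: beq;st i8+i9 dual

PAIRS = 4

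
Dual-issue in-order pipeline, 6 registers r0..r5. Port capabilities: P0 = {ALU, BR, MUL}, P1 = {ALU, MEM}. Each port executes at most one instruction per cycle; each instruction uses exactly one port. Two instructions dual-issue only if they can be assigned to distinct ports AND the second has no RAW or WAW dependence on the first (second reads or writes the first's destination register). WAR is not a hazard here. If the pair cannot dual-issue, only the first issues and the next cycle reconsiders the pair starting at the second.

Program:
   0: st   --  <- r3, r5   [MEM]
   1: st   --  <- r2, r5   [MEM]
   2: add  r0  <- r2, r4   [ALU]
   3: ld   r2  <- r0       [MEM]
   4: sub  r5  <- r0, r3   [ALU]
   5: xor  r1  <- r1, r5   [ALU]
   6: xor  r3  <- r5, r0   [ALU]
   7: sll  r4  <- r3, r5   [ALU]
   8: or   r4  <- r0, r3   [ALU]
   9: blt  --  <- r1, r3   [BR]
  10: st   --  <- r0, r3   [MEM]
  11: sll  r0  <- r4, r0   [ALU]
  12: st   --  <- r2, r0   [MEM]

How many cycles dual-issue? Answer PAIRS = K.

PAIRS = 5

0. st.MEM @i0  | no-port MEM/MEM
1. st.MEM;add.ALU @i1/i2  | dual
2. ld.MEM;sub.ALU @i3/i4  | dual
3. xor.ALU;xor.ALU @i5/i6  | dual
4. sll.ALU @i7  | WAW r4
5. or.ALU;blt.BR @i8/i9  | dual
6. st.MEM;sll.ALU @i10/i11  | dual
7. st.MEM @i12  | tail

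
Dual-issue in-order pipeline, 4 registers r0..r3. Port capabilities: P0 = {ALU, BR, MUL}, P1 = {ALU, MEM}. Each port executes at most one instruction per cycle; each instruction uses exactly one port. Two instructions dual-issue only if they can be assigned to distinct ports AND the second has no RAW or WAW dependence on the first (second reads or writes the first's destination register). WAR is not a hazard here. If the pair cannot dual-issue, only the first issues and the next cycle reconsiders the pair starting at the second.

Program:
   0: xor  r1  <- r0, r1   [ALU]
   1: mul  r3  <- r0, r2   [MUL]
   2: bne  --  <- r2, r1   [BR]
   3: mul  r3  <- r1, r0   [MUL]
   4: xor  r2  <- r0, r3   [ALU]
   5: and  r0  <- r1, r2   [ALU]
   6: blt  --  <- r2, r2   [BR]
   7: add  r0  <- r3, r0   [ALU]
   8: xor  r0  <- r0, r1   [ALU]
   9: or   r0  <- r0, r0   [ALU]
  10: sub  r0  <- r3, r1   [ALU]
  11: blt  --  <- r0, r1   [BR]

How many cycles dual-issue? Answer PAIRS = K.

0. xor.ALU;mul.MUL @i0,i1  | pair
1. bne.BR @i2  | no-port BR/MUL
2. mul.MUL @i3  | RAW r3
3. xor.ALU @i4  | RAW r2
4. and.ALU;blt.BR @i5,i6  | pair
5. add.ALU @i7  | RAW+WAW r0
6. xor.ALU @i8  | RAW+WAW r0
7. or.ALU @i9  | WAW r0
8. sub.ALU @i10  | RAW r0
9. blt.BR @i11  | tail

PAIRS = 2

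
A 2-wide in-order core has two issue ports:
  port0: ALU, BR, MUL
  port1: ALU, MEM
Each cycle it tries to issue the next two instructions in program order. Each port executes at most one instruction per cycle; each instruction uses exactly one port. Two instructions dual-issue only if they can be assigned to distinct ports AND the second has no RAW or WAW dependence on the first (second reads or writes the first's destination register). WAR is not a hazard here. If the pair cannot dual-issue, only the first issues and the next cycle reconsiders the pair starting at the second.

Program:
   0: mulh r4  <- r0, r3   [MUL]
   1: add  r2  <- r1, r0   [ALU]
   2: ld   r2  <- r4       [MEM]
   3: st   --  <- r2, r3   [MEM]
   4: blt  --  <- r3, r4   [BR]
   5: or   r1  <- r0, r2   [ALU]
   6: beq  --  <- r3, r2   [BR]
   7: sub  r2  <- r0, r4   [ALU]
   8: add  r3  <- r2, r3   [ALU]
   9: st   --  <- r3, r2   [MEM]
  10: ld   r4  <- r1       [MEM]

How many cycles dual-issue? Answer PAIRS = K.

c0: i0,i1 mulh;add  dual
c1: i2 ld  no-port MEM/MEM
c2: i3,i4 st;blt  dual
c3: i5,i6 or;beq  dual
c4: i7 sub  RAW r2
c5: i8 add  RAW r3
c6: i9 st  no-port MEM/MEM
c7: i10 ld  tail

PAIRS = 3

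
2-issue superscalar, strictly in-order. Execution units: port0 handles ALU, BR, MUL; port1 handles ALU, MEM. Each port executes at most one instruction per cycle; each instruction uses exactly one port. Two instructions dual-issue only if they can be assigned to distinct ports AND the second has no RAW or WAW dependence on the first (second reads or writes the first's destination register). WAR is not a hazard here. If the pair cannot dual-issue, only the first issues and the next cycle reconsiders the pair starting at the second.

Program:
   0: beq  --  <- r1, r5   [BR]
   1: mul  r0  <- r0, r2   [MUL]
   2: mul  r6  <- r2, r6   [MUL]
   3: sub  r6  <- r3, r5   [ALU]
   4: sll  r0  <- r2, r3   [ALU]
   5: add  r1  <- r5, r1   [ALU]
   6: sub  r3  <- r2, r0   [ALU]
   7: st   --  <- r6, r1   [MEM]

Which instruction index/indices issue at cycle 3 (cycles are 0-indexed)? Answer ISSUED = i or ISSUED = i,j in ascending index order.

[0] i0  beq  -- no-port BR/MUL
[1] i1  mul  -- no-port MUL/MUL
[2] i2  mul  -- WAW r6
[3] i3+i4  sub+sll  -- pair
[4] i5+i6  add+sub  -- pair
[5] i7  st  -- tail

ISSUED = 3,4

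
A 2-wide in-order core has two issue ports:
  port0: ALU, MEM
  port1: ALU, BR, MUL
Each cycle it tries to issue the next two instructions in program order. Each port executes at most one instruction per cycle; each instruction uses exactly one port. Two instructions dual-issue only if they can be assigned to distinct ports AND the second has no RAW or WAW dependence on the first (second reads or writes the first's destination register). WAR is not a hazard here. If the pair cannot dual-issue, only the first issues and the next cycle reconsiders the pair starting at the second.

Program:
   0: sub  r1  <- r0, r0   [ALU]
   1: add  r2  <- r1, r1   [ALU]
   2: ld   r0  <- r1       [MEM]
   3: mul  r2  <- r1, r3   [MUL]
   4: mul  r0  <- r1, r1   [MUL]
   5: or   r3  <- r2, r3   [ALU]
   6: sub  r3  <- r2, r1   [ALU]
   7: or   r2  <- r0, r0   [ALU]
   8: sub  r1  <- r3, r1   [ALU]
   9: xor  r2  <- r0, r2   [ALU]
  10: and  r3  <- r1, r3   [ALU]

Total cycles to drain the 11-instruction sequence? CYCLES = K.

CYCLES = 7

#0 head=0: sub.ALU i0 RAW r1
#1 head=1: add.ALU+ld.MEM i1,i2 pair
#2 head=3: mul.MUL i3 no-port MUL/MUL
#3 head=4: mul.MUL+or.ALU i4,i5 pair
#4 head=6: sub.ALU+or.ALU i6,i7 pair
#5 head=8: sub.ALU+xor.ALU i8,i9 pair
#6 head=10: and.ALU i10 tail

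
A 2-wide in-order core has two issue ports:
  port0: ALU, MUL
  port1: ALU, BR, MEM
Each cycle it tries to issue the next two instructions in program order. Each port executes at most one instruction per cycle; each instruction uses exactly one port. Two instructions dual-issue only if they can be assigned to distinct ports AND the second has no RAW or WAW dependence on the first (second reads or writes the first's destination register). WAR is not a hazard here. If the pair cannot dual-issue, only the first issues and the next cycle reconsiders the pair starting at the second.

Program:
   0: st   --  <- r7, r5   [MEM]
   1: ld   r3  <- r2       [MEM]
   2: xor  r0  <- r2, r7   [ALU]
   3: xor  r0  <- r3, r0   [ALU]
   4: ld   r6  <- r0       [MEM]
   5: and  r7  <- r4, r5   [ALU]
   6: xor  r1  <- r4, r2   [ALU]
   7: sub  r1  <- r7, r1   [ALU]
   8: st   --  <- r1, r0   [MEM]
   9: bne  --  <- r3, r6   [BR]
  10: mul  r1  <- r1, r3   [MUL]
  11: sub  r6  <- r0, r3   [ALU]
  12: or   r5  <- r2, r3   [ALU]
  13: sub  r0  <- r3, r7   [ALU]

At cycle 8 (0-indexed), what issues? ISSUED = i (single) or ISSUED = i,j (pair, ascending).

0. st.MEM @i0  | no-port MEM/MEM
1. ld.MEM+xor.ALU @i1&i2  | 2-wide
2. xor.ALU @i3  | RAW r0
3. ld.MEM+and.ALU @i4&i5  | 2-wide
4. xor.ALU @i6  | RAW+WAW r1
5. sub.ALU @i7  | RAW r1
6. st.MEM @i8  | no-port MEM/BR
7. bne.BR+mul.MUL @i9&i10  | 2-wide
8. sub.ALU+or.ALU @i11&i12  | 2-wide
9. sub.ALU @i13  | tail

ISSUED = 11,12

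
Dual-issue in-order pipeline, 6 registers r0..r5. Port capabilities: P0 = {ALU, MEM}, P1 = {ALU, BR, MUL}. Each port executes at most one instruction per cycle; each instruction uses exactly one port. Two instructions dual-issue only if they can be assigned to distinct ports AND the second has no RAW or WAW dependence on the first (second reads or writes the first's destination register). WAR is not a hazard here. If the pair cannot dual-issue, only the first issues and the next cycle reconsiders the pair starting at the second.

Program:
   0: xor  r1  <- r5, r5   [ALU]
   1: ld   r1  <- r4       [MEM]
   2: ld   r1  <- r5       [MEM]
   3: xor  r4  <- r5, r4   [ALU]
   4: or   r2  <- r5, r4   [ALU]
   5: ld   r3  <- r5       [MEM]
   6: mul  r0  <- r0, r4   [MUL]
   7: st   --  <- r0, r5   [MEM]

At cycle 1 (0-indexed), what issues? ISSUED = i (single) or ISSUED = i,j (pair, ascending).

ISSUED = 1

#0 head=0: xor i0 WAW r1
#1 head=1: ld i1 no-port MEM/MEM
#2 head=2: ld/xor i2&i3 2-wide
#3 head=4: or/ld i4&i5 2-wide
#4 head=6: mul i6 RAW r0
#5 head=7: st i7 tail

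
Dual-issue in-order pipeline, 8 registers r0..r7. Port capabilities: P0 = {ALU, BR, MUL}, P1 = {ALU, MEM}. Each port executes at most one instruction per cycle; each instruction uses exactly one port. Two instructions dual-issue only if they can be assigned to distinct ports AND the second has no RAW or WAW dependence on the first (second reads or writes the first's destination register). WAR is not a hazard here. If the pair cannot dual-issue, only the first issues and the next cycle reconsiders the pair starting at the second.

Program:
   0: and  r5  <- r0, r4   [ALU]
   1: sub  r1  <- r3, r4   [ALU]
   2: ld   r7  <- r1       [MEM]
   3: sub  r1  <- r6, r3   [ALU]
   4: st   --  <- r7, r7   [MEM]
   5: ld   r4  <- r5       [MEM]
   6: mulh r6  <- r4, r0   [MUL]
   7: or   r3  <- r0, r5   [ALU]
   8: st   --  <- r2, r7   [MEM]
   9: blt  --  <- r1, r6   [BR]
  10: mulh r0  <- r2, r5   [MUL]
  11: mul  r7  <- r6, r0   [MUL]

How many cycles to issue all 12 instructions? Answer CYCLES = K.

CYCLES = 8

c0: i0&i1 and.ALU sub.ALU  pair
c1: i2&i3 ld.MEM sub.ALU  pair
c2: i4 st.MEM  no-port MEM/MEM
c3: i5 ld.MEM  RAW r4
c4: i6&i7 mulh.MUL or.ALU  pair
c5: i8&i9 st.MEM blt.BR  pair
c6: i10 mulh.MUL  no-port MUL/MUL
c7: i11 mul.MUL  tail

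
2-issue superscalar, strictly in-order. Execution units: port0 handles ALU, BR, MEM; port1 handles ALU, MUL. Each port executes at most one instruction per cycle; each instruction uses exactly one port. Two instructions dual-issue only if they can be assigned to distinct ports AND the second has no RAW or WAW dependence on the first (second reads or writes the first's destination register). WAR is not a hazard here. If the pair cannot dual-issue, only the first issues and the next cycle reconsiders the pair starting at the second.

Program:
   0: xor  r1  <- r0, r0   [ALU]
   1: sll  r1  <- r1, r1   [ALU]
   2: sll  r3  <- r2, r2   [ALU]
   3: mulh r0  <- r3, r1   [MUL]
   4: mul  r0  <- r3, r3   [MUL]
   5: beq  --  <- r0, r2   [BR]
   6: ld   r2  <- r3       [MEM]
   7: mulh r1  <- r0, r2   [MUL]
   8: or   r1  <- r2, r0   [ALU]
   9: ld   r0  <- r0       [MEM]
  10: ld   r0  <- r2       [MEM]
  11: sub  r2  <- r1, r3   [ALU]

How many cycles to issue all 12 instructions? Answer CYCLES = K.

CYCLES = 9

  cy0 -> i0 (xor) RAW+WAW r1
  cy1 -> i1/i2 (sll sll) 2-wide
  cy2 -> i3 (mulh) no-port MUL/MUL
  cy3 -> i4 (mul) RAW r0
  cy4 -> i5 (beq) no-port BR/MEM
  cy5 -> i6 (ld) RAW r2
  cy6 -> i7 (mulh) WAW r1
  cy7 -> i8/i9 (or ld) 2-wide
  cy8 -> i10/i11 (ld sub) 2-wide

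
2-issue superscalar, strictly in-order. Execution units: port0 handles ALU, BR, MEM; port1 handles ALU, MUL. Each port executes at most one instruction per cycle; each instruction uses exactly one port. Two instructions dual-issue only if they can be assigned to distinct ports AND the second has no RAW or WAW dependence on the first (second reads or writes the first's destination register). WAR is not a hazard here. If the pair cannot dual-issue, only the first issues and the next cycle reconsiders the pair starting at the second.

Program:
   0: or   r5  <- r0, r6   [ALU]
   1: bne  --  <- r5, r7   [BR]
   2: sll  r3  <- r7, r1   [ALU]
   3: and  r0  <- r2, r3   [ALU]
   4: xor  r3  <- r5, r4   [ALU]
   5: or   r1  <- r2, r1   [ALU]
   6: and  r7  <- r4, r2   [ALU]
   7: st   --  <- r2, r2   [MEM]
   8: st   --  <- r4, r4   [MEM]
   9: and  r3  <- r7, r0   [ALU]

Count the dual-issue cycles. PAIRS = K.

0. or.ALU @i0  | RAW r5
1. bne.BR+sll.ALU @i1&i2  | dual
2. and.ALU+xor.ALU @i3&i4  | dual
3. or.ALU+and.ALU @i5&i6  | dual
4. st.MEM @i7  | no-port MEM/MEM
5. st.MEM+and.ALU @i8&i9  | dual

PAIRS = 4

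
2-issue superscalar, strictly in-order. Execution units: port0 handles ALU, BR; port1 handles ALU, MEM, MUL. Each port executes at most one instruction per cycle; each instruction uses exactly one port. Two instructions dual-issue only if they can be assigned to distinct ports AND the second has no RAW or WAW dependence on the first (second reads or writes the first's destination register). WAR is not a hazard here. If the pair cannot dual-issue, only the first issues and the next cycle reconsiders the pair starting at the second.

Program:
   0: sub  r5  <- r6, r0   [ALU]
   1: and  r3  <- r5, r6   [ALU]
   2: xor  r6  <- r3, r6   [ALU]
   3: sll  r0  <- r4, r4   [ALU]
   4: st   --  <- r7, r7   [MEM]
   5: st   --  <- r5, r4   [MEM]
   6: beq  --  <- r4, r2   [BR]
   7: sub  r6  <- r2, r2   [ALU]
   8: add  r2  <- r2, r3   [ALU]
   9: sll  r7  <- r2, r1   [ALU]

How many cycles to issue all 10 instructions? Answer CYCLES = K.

[0] i0  sub.ALU  -- RAW r5
[1] i1  and.ALU  -- RAW r3
[2] i2&i3  xor.ALU/sll.ALU  -- dual
[3] i4  st.MEM  -- no-port MEM/MEM
[4] i5&i6  st.MEM/beq.BR  -- dual
[5] i7&i8  sub.ALU/add.ALU  -- dual
[6] i9  sll.ALU  -- tail

CYCLES = 7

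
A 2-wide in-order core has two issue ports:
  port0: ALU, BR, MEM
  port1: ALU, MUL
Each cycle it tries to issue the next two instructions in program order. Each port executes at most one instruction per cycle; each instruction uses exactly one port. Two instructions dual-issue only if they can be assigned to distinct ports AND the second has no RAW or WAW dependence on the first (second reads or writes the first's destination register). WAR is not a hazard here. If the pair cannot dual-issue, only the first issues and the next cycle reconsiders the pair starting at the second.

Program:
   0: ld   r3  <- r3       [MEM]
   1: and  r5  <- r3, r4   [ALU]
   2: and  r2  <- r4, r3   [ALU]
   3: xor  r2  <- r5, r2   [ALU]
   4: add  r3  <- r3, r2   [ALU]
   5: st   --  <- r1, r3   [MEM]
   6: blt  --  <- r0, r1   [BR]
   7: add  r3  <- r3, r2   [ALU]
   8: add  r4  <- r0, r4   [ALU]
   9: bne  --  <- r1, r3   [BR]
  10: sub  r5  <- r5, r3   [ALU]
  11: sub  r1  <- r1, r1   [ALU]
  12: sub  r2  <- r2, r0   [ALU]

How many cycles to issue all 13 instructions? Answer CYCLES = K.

0. ld.MEM @i0  | RAW r3
1. and.ALU;and.ALU @i1+i2  | dual
2. xor.ALU @i3  | RAW r2
3. add.ALU @i4  | RAW r3
4. st.MEM @i5  | no-port MEM/BR
5. blt.BR;add.ALU @i6+i7  | dual
6. add.ALU;bne.BR @i8+i9  | dual
7. sub.ALU;sub.ALU @i10+i11  | dual
8. sub.ALU @i12  | tail

CYCLES = 9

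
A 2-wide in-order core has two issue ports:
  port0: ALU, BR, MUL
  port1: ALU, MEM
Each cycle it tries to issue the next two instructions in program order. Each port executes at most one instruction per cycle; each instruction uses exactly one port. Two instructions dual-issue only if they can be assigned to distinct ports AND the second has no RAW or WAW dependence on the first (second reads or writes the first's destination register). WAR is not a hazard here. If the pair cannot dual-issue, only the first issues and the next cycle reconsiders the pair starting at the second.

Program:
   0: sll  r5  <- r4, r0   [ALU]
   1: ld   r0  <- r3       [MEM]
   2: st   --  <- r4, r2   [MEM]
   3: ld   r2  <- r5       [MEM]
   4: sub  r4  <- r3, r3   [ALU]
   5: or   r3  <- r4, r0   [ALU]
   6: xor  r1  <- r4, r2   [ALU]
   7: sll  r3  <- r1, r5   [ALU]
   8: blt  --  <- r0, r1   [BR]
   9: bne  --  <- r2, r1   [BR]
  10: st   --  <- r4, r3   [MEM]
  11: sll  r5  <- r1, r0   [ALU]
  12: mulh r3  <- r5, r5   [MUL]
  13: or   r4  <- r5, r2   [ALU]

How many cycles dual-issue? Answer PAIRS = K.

  cy0 -> i0&i1 (sll.ALU;ld.MEM) dual
  cy1 -> i2 (st.MEM) no-port MEM/MEM
  cy2 -> i3&i4 (ld.MEM;sub.ALU) dual
  cy3 -> i5&i6 (or.ALU;xor.ALU) dual
  cy4 -> i7&i8 (sll.ALU;blt.BR) dual
  cy5 -> i9&i10 (bne.BR;st.MEM) dual
  cy6 -> i11 (sll.ALU) RAW r5
  cy7 -> i12&i13 (mulh.MUL;or.ALU) dual

PAIRS = 6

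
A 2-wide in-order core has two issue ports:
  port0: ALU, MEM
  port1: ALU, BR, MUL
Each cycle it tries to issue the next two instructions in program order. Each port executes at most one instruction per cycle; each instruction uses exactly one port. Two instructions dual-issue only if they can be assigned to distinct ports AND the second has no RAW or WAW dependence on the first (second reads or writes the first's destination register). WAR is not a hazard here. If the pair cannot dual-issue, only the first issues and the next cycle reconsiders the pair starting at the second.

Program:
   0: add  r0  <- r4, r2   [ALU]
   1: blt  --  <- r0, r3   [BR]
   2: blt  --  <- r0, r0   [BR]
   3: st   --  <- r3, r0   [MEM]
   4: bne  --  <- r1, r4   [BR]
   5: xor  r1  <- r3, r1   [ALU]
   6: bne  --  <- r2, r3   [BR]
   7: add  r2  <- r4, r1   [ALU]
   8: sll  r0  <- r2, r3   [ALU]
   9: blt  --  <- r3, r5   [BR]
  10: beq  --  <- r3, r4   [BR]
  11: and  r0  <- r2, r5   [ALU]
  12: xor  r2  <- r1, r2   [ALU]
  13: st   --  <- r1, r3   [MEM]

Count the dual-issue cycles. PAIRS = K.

[0] i0  add.ALU  -- RAW r0
[1] i1  blt.BR  -- no-port BR/BR
[2] i2&i3  blt.BR st.MEM  -- 2-wide
[3] i4&i5  bne.BR xor.ALU  -- 2-wide
[4] i6&i7  bne.BR add.ALU  -- 2-wide
[5] i8&i9  sll.ALU blt.BR  -- 2-wide
[6] i10&i11  beq.BR and.ALU  -- 2-wide
[7] i12&i13  xor.ALU st.MEM  -- 2-wide

PAIRS = 6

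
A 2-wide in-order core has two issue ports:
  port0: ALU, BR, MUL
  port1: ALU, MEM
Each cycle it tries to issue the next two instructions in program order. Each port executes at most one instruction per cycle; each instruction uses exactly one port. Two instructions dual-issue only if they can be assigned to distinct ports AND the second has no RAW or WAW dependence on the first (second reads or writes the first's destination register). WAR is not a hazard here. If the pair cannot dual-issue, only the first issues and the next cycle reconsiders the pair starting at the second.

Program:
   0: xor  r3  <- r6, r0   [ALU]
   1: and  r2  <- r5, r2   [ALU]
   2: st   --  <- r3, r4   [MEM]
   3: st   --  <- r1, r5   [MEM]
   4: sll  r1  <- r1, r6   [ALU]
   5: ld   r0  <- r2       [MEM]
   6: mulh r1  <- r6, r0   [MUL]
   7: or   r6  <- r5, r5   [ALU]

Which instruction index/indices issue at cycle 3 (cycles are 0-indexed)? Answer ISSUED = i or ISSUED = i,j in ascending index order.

ISSUED = 5

[0] i0&i1  xor and  -- pair
[1] i2  st  -- no-port MEM/MEM
[2] i3&i4  st sll  -- pair
[3] i5  ld  -- RAW r0
[4] i6&i7  mulh or  -- pair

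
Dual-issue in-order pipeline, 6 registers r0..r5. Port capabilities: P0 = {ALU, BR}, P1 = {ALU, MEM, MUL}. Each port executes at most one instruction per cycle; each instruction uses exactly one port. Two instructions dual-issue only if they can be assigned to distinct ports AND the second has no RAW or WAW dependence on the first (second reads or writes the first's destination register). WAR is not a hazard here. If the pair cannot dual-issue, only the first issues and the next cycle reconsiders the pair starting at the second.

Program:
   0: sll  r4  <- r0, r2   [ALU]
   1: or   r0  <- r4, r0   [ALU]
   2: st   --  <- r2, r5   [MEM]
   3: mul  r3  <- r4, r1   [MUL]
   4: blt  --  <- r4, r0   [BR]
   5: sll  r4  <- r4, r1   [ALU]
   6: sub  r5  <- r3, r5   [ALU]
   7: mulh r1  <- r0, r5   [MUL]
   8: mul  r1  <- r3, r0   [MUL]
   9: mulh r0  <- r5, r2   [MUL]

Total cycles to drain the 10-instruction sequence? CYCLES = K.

CYCLES = 7

t=0 i0:sll.ALU ; RAW r4
t=1 i1+i2:or.ALU+st.MEM ; dual
t=2 i3+i4:mul.MUL+blt.BR ; dual
t=3 i5+i6:sll.ALU+sub.ALU ; dual
t=4 i7:mulh.MUL ; no-port MUL/MUL
t=5 i8:mul.MUL ; no-port MUL/MUL
t=6 i9:mulh.MUL ; tail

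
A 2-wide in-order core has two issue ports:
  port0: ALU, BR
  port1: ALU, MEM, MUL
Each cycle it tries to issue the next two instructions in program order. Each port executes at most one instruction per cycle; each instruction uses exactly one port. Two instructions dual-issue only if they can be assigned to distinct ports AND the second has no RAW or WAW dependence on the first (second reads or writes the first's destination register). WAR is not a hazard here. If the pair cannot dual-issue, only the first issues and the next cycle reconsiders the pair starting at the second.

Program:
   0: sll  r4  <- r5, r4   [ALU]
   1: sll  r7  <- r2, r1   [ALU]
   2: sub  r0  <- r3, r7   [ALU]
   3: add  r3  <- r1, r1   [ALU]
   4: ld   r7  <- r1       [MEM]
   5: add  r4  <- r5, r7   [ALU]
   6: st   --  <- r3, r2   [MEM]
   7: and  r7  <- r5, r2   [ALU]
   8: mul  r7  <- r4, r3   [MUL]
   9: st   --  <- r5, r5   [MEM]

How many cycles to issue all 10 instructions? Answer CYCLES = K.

#0 head=0: sll sll i0,i1 2-wide
#1 head=2: sub add i2,i3 2-wide
#2 head=4: ld i4 RAW r7
#3 head=5: add st i5,i6 2-wide
#4 head=7: and i7 WAW r7
#5 head=8: mul i8 no-port MUL/MEM
#6 head=9: st i9 tail

CYCLES = 7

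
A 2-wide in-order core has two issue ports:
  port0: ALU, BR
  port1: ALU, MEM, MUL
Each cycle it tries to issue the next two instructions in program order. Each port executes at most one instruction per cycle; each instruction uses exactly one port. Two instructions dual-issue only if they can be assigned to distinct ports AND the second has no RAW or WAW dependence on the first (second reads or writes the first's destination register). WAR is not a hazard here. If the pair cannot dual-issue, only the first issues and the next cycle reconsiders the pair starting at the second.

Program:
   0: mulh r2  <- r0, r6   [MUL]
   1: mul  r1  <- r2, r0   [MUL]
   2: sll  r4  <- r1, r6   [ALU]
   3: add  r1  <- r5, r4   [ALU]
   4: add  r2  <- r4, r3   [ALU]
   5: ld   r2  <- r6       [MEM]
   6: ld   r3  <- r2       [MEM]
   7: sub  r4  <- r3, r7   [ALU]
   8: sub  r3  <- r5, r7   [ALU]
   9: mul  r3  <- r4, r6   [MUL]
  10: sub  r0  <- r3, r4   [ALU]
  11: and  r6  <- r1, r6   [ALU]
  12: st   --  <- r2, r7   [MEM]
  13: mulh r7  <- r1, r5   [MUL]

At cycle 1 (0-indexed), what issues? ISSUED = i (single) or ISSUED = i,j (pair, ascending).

ISSUED = 1

#0 head=0: mulh.MUL i0 no-port MUL/MUL
#1 head=1: mul.MUL i1 RAW r1
#2 head=2: sll.ALU i2 RAW r4
#3 head=3: add.ALU;add.ALU i3,i4 dual
#4 head=5: ld.MEM i5 no-port MEM/MEM
#5 head=6: ld.MEM i6 RAW r3
#6 head=7: sub.ALU;sub.ALU i7,i8 dual
#7 head=9: mul.MUL i9 RAW r3
#8 head=10: sub.ALU;and.ALU i10,i11 dual
#9 head=12: st.MEM i12 no-port MEM/MUL
#10 head=13: mulh.MUL i13 tail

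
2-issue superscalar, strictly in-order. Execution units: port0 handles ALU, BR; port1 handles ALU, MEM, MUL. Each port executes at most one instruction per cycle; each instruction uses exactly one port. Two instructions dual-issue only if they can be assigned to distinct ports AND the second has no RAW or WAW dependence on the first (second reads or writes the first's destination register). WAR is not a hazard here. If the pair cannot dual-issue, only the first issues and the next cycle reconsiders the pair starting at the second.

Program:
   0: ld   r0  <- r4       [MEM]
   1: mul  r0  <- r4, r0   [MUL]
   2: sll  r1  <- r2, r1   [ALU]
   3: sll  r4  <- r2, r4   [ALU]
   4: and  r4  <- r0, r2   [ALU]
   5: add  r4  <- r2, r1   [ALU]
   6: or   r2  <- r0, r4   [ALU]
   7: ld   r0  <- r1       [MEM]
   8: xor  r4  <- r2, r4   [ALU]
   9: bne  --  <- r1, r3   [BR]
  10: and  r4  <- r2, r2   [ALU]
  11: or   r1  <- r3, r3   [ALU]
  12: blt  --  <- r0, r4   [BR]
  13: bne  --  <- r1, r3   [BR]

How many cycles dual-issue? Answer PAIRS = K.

[0] i0  ld  -- no-port MEM/MUL
[1] i1&i2  mul;sll  -- 2-wide
[2] i3  sll  -- WAW r4
[3] i4  and  -- WAW r4
[4] i5  add  -- RAW r4
[5] i6&i7  or;ld  -- 2-wide
[6] i8&i9  xor;bne  -- 2-wide
[7] i10&i11  and;or  -- 2-wide
[8] i12  blt  -- no-port BR/BR
[9] i13  bne  -- tail

PAIRS = 4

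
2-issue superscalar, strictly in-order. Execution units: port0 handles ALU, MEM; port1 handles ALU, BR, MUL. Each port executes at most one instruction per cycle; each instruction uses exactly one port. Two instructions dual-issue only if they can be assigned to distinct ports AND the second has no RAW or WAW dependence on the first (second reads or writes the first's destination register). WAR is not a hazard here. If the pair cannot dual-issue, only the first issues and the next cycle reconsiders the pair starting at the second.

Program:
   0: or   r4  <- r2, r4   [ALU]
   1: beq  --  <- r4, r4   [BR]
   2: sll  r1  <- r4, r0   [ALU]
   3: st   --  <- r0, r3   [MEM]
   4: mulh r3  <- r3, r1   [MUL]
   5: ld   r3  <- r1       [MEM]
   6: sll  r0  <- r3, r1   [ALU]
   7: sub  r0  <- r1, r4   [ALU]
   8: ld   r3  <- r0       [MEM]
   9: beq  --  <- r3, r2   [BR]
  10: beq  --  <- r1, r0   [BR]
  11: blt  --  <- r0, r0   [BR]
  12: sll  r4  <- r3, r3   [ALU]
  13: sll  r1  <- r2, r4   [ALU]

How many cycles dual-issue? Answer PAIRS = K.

PAIRS = 3

#0 head=0: or i0 RAW r4
#1 head=1: beq+sll i1+i2 pair
#2 head=3: st+mulh i3+i4 pair
#3 head=5: ld i5 RAW r3
#4 head=6: sll i6 WAW r0
#5 head=7: sub i7 RAW r0
#6 head=8: ld i8 RAW r3
#7 head=9: beq i9 no-port BR/BR
#8 head=10: beq i10 no-port BR/BR
#9 head=11: blt+sll i11+i12 pair
#10 head=13: sll i13 tail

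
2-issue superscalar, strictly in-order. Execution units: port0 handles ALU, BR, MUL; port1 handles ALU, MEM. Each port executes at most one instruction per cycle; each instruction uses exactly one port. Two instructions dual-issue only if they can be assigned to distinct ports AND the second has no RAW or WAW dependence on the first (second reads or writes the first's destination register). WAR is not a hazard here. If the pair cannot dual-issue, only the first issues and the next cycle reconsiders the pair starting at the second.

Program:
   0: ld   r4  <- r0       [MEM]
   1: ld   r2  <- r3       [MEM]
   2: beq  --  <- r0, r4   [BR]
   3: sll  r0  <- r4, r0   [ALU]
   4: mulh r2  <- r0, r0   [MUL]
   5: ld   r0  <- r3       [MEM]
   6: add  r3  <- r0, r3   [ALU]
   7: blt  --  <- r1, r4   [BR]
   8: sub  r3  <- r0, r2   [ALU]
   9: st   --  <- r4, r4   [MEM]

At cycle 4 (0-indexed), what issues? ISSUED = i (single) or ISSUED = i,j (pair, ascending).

#0 head=0: ld i0 no-port MEM/MEM
#1 head=1: ld;beq i1+i2 dual
#2 head=3: sll i3 RAW r0
#3 head=4: mulh;ld i4+i5 dual
#4 head=6: add;blt i6+i7 dual
#5 head=8: sub;st i8+i9 dual

ISSUED = 6,7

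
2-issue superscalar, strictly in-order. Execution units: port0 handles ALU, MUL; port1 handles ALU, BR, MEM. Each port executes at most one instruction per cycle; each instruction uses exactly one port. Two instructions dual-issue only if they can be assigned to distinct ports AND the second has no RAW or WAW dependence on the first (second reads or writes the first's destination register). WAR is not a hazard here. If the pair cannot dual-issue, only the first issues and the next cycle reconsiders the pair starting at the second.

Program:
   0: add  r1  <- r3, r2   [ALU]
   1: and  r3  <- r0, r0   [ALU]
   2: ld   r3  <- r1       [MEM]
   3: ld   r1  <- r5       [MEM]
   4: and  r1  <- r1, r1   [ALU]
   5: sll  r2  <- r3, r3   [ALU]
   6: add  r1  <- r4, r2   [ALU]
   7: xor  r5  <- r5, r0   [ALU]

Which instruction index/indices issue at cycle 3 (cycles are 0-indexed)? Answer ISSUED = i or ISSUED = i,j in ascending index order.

ISSUED = 4,5

#0 head=0: add/and i0&i1 2-wide
#1 head=2: ld i2 no-port MEM/MEM
#2 head=3: ld i3 RAW+WAW r1
#3 head=4: and/sll i4&i5 2-wide
#4 head=6: add/xor i6&i7 2-wide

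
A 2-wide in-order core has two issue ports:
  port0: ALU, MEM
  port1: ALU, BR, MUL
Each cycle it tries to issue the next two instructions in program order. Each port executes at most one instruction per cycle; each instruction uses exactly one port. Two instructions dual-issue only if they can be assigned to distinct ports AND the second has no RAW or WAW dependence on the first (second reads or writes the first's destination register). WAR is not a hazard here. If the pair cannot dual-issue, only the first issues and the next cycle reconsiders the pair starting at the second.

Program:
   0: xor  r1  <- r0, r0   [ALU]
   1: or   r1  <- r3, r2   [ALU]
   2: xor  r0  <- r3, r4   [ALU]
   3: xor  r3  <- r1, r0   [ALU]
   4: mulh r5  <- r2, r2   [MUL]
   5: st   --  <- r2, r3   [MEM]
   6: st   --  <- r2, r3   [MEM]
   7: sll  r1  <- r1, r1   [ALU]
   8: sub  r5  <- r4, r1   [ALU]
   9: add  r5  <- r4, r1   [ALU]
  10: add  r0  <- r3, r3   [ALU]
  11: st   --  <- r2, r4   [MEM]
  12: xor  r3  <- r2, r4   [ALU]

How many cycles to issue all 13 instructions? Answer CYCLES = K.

c0: i0 xor  WAW r1
c1: i1/i2 or xor  2-wide
c2: i3/i4 xor mulh  2-wide
c3: i5 st  no-port MEM/MEM
c4: i6/i7 st sll  2-wide
c5: i8 sub  WAW r5
c6: i9/i10 add add  2-wide
c7: i11/i12 st xor  2-wide

CYCLES = 8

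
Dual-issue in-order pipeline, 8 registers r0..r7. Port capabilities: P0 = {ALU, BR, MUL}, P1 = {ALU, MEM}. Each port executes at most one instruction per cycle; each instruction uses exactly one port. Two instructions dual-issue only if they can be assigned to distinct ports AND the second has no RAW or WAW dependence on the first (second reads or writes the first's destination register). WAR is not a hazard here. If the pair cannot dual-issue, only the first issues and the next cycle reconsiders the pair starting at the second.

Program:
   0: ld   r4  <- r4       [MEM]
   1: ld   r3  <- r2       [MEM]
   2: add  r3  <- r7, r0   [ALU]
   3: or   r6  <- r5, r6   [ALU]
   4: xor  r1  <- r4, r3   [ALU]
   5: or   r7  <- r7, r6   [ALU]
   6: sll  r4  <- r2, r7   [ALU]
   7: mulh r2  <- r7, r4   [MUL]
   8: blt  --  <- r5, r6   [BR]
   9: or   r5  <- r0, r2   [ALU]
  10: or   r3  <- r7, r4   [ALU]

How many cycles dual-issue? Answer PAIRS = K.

PAIRS = 3

  cy0 -> i0 (ld.MEM) no-port MEM/MEM
  cy1 -> i1 (ld.MEM) WAW r3
  cy2 -> i2&i3 (add.ALU;or.ALU) pair
  cy3 -> i4&i5 (xor.ALU;or.ALU) pair
  cy4 -> i6 (sll.ALU) RAW r4
  cy5 -> i7 (mulh.MUL) no-port MUL/BR
  cy6 -> i8&i9 (blt.BR;or.ALU) pair
  cy7 -> i10 (or.ALU) tail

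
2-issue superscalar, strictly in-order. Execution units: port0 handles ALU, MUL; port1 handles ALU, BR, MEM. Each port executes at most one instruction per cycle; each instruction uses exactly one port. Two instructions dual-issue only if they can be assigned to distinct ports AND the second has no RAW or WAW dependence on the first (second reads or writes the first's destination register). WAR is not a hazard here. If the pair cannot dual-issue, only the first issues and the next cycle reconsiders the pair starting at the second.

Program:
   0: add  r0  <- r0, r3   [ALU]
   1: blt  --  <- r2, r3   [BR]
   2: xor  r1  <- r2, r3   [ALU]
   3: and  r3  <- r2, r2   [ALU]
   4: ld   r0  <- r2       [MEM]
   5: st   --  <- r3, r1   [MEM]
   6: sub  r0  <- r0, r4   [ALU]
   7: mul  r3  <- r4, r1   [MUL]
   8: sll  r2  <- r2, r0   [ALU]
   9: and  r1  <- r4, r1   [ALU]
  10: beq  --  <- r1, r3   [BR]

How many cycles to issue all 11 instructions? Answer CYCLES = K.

[0] i0,i1  add.ALU+blt.BR  -- dual
[1] i2,i3  xor.ALU+and.ALU  -- dual
[2] i4  ld.MEM  -- no-port MEM/MEM
[3] i5,i6  st.MEM+sub.ALU  -- dual
[4] i7,i8  mul.MUL+sll.ALU  -- dual
[5] i9  and.ALU  -- RAW r1
[6] i10  beq.BR  -- tail

CYCLES = 7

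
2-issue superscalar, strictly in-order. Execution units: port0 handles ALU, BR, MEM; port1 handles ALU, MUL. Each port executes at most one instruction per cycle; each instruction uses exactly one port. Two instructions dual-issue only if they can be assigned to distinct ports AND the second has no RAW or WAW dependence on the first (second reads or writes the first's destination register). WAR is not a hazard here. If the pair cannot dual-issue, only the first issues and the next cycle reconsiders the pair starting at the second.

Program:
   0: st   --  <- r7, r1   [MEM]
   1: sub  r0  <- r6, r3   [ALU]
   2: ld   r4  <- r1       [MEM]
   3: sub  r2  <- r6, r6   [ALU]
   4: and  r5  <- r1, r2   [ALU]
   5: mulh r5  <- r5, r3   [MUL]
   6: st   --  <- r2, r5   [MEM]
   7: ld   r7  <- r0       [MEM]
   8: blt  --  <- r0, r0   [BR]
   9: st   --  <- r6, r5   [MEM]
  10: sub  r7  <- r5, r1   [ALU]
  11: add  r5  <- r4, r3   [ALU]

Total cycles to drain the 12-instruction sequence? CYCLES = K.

CYCLES = 9

c0: i0,i1 st/sub  2-wide
c1: i2,i3 ld/sub  2-wide
c2: i4 and  RAW+WAW r5
c3: i5 mulh  RAW r5
c4: i6 st  no-port MEM/MEM
c5: i7 ld  no-port MEM/BR
c6: i8 blt  no-port BR/MEM
c7: i9,i10 st/sub  2-wide
c8: i11 add  tail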